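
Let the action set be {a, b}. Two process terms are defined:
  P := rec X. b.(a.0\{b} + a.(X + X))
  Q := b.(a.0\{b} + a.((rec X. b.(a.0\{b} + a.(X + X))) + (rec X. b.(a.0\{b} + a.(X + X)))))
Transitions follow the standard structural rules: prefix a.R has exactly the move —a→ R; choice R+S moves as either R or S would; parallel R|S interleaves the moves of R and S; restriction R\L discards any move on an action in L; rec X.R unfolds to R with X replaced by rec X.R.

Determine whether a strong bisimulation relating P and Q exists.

Reachable graph of P (4 states):
  s0 = rec X. b.(a.0\{b} + a.(X + X)) → ··b··> s1
  s1 = a.0\{b} + a.((rec X. b.(a.0\{b} + a.(X + X))) + (rec X. b.(a.0\{b} + a.(X + X)))) → ··a··> s2, ··a··> s3
  s2 = (rec X. b.(a.0\{b} + a.(X + X))) + (rec X. b.(a.0\{b} + a.(X + X))) → ··b··> s1
  s3 = 0\{b} → (no moves)
Reachable graph of Q (4 states):
  t0 = b.(a.0\{b} + a.((rec X. b.(a.0\{b} + a.(X + X))) + (rec X. b.(a.0\{b} + a.(X + X))))) → ··b··> t1
  t1 = a.0\{b} + a.((rec X. b.(a.0\{b} + a.(X + X))) + (rec X. b.(a.0\{b} + a.(X + X)))) → ··a··> t2, ··a··> t3
  t2 = (rec X. b.(a.0\{b} + a.(X + X))) + (rec X. b.(a.0\{b} + a.(X + X))) → ··b··> t1
  t3 = 0\{b} → (no moves)
Bisimilarity quotient blocks:
  B0 = {s0, s2, t0, t2}
  B1 = {s1, t1}
  B2 = {s3, t3}
s0 ∈ B0, t0 ∈ B0 → same block

bisimilar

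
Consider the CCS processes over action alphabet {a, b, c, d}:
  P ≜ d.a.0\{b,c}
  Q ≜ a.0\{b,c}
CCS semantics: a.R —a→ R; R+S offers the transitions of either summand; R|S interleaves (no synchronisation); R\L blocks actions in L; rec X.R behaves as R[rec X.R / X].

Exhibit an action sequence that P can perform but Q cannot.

Reachable graph of P (3 states):
  m0 = d.a.0\{b,c} ⊢ —d→ m1
  m1 = a.0\{b,c} ⊢ —a→ m2
  m2 = 0\{b,c} ⊢ stopped
Reachable graph of Q (2 states):
  n0 = a.0\{b,c} ⊢ —a→ n1
  n1 = 0\{b,c} ⊢ stopped
Run σ = ⟨d⟩ on P: start {m0}
  [1] d ⇒ {m1}
  — P admits the full trace.
Run σ = ⟨d⟩ on Q: start {n0}
  [1] d ⇒ ∅ (Q stuck)

d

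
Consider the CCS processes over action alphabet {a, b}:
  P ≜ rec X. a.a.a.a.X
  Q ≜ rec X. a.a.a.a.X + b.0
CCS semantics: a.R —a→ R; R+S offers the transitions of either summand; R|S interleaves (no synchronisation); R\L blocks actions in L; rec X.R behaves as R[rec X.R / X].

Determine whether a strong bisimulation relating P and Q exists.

Reachable graph of P (4 states):
  p0 = rec X. a.a.a.a.X → =a=> p1
  p1 = a.a.a.(rec X. a.a.a.a.X) → =a=> p2
  p2 = a.a.(rec X. a.a.a.a.X) → =a=> p3
  p3 = a.(rec X. a.a.a.a.X) → =a=> p0
Reachable graph of Q (5 states):
  q0 = rec X. a.a.a.a.X + b.0 → =a=> q1, =b=> q2
  q1 = a.a.a.(rec X. a.a.a.a.X + b.0) → =a=> q3
  q2 = 0 → (no moves)
  q3 = a.a.(rec X. a.a.a.a.X + b.0) → =a=> q4
  q4 = a.(rec X. a.a.a.a.X + b.0) → =a=> q0
Coarsest stable partition (strong bisimilarity classes):
  B0 = {p0, p1, p2, p3}
  B1 = {q0}
  B2 = {q2}
  B3 = {q1}
  B4 = {q3}
  B5 = {q4}
p0 ∈ B0, q0 ∈ B1 → different blocks

NO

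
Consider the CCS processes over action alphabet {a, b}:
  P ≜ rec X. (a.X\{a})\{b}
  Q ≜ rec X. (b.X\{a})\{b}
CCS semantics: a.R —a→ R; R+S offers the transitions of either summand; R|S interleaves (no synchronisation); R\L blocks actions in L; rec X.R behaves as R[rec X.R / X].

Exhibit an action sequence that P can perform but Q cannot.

Reachable graph of P (2 states):
  p0 = rec X. (a.X\{a})\{b} has moves =a=> p1
  p1 = (rec X. (a.X\{a})\{b})\{a}\{b} has moves (no moves)
Reachable graph of Q (1 states):
  q0 = rec X. (b.X\{a})\{b} has moves (no moves)
Executing a from P (initial set {p0}):
  [1] a ⇒ {p1}
  ✓ P
Executing a from Q (initial set {q0}):
  [1] a ⇒ ∅  — Q cannot continue

a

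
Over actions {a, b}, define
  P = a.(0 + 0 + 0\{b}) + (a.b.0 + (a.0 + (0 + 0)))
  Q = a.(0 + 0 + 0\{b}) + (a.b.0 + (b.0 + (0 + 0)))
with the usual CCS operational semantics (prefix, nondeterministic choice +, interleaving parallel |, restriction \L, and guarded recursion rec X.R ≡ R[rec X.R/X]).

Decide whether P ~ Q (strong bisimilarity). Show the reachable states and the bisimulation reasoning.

NO

Reachable graph of P (4 states):
  p0 = a.(0 + 0 + 0\{b}) + (a.b.0 + (a.0 + (0 + 0))) :: ··a··> p1, ··a··> p2, ··a··> p3
  p1 = 0 :: stopped
  p2 = 0 + 0 + 0\{b} :: stopped
  p3 = b.0 :: ··b··> p1
Reachable graph of Q (4 states):
  q0 = a.(0 + 0 + 0\{b}) + (a.b.0 + (b.0 + (0 + 0))) :: ··a··> q1, ··a··> q2, ··b··> q3
  q1 = 0 + 0 + 0\{b} :: stopped
  q2 = b.0 :: ··b··> q3
  q3 = 0 :: stopped
Bisimilarity quotient blocks:
  B0 = {p0}
  B1 = {p1, p2, q1, q3}
  B2 = {p3, q2}
  B3 = {q0}
p0 ∈ B0, q0 ∈ B3 → different blocks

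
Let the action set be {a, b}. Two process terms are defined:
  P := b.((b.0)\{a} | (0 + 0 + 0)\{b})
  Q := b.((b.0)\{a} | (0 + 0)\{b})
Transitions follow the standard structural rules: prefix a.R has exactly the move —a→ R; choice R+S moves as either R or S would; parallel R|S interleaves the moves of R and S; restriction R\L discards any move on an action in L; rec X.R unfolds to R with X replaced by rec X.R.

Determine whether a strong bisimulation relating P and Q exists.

P's transition system — 3 states:
  s0 = b.((b.0)\{a} | (0 + 0 + 0)\{b}) ⊢ —b→ s1
  s1 = (b.0)\{a} | (0 + 0 + 0)\{b} ⊢ —b→ s2
  s2 = 0\{a} | (0 + 0 + 0)\{b} ⊢ deadlocked
Q's transition system — 3 states:
  t0 = b.((b.0)\{a} | (0 + 0)\{b}) ⊢ —b→ t1
  t1 = (b.0)\{a} | (0 + 0)\{b} ⊢ —b→ t2
  t2 = 0\{a} | (0 + 0)\{b} ⊢ deadlocked
Bisimilarity quotient blocks:
  B0 = {s0, t0}
  B1 = {s1, t1}
  B2 = {s2, t2}
s0 ∈ B0, t0 ∈ B0 → same block

bisimilar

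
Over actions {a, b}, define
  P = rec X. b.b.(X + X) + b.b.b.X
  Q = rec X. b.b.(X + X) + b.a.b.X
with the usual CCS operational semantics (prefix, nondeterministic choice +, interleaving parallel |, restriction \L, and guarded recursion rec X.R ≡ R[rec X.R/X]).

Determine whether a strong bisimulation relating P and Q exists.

NO

P's transition system — 5 states:
  m0 = rec X. b.b.(X + X) + b.b.b.X | =b=> m1, =b=> m2
  m1 = b.((rec X. b.b.(X + X) + b.b.b.X) + (rec X. b.b.(X + X) + b.b.b.X)) | =b=> m3
  m2 = b.b.(rec X. b.b.(X + X) + b.b.b.X) | =b=> m4
  m3 = (rec X. b.b.(X + X) + b.b.b.X) + (rec X. b.b.(X + X) + b.b.b.X) | =b=> m1, =b=> m2
  m4 = b.(rec X. b.b.(X + X) + b.b.b.X) | =b=> m0
Q's transition system — 5 states:
  n0 = rec X. b.b.(X + X) + b.a.b.X | =b=> n1, =b=> n2
  n1 = a.b.(rec X. b.b.(X + X) + b.a.b.X) | =a=> n3
  n2 = b.((rec X. b.b.(X + X) + b.a.b.X) + (rec X. b.b.(X + X) + b.a.b.X)) | =b=> n4
  n3 = b.(rec X. b.b.(X + X) + b.a.b.X) | =b=> n0
  n4 = (rec X. b.b.(X + X) + b.a.b.X) + (rec X. b.b.(X + X) + b.a.b.X) | =b=> n1, =b=> n2
Coarsest stable partition (strong bisimilarity classes):
  B0 = {m0, m1, m2, m3, m4}
  B1 = {n0, n4}
  B2 = {n1}
  B3 = {n2, n3}
m0 ∈ B0, n0 ∈ B1 → different blocks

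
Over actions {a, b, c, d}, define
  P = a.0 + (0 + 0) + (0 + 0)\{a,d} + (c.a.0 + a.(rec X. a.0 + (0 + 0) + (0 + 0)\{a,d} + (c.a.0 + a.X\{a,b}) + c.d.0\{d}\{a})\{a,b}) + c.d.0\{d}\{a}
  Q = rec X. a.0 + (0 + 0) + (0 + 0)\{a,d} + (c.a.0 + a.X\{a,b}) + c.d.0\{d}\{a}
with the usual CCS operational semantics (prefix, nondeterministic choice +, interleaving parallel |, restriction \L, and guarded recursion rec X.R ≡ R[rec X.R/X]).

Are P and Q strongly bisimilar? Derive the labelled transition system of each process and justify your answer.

P ~ Q

LTS(P): 9 reachable states
  m0 = a.0 + (0 + 0) + (0 + 0)\{a,d} + (c.a.0 + a.(rec X. a.0 + (0 + 0) + (0 + 0)\{a,d} + (c.a.0 + a.X\{a,b}) + c.d.0\{d}\{a})\{a,b}) + c.d.0\{d}\{a} | =a=> m1, =a=> m2, =c=> m3, =c=> m4
  m1 = (rec X. a.0 + (0 + 0) + (0 + 0)\{a,d} + (c.a.0 + a.X\{a,b}) + c.d.0\{d}\{a})\{a,b} | =c=> m5, =c=> m6
  m2 = 0 | ∅
  m3 = a.0 | =a=> m2
  m4 = d.0\{d}\{a} | =d=> m7
  m5 = (a.0)\{a,b} | ∅
  m6 = (d.0\{d}\{a})\{a,b} | =d=> m8
  m7 = 0\{d}\{a} | ∅
  m8 = 0\{d}\{a}\{a,b} | ∅
LTS(Q): 9 reachable states
  n0 = rec X. a.0 + (0 + 0) + (0 + 0)\{a,d} + (c.a.0 + a.X\{a,b}) + c.d.0\{d}\{a} | =a=> n1, =a=> n2, =c=> n3, =c=> n4
  n1 = (rec X. a.0 + (0 + 0) + (0 + 0)\{a,d} + (c.a.0 + a.X\{a,b}) + c.d.0\{d}\{a})\{a,b} | =c=> n5, =c=> n6
  n2 = 0 | ∅
  n3 = a.0 | =a=> n2
  n4 = d.0\{d}\{a} | =d=> n7
  n5 = (a.0)\{a,b} | ∅
  n6 = (d.0\{d}\{a})\{a,b} | =d=> n8
  n7 = 0\{d}\{a} | ∅
  n8 = 0\{d}\{a}\{a,b} | ∅
Bisimilarity quotient blocks:
  B0 = {m0, n0}
  B1 = {m1, n1}
  B2 = {m4, m6, n4, n6}
  B3 = {m2, m5, m7, m8, n2, n5, n7, n8}
  B4 = {m3, n3}
m0 ∈ B0, n0 ∈ B0 → same block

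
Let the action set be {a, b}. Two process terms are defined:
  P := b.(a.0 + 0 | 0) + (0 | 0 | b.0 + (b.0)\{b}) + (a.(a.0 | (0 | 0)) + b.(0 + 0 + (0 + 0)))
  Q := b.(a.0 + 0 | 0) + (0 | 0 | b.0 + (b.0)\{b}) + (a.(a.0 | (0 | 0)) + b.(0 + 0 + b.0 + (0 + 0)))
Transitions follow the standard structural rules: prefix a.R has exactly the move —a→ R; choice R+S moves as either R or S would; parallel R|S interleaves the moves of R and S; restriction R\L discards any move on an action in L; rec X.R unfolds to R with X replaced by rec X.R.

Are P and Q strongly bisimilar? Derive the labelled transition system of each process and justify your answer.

P's transition system — 7 states:
  m0 = b.(a.0 + 0 | 0) + (0 | 0 | b.0 + (b.0)\{b}) + (a.(a.0 | (0 | 0)) + b.(0 + 0 + (0 + 0))) has moves --a--▸ m1, --b--▸ m2, --b--▸ m3, --b--▸ m4
  m1 = a.0 | (0 | 0) has moves --a--▸ m5
  m2 = 0 + 0 + (0 + 0) has moves ∅
  m3 = 0 | 0 | 0 has moves ∅
  m4 = a.0 + 0 | 0 has moves --a--▸ m6
  m5 = 0 | (0 | 0) has moves ∅
  m6 = 0 has moves ∅
Q's transition system — 7 states:
  n0 = b.(a.0 + 0 | 0) + (0 | 0 | b.0 + (b.0)\{b}) + (a.(a.0 | (0 | 0)) + b.(0 + 0 + b.0 + (0 + 0))) has moves --a--▸ n1, --b--▸ n2, --b--▸ n3, --b--▸ n4
  n1 = a.0 | (0 | 0) has moves --a--▸ n5
  n2 = 0 + 0 + b.0 + (0 + 0) has moves --b--▸ n6
  n3 = 0 | 0 | 0 has moves ∅
  n4 = a.0 + 0 | 0 has moves --a--▸ n6
  n5 = 0 | (0 | 0) has moves ∅
  n6 = 0 has moves ∅
Coarsest stable partition (strong bisimilarity classes):
  B0 = {m0}
  B1 = {m2, m3, m5, m6, n3, n5, n6}
  B2 = {m1, m4, n1, n4}
  B3 = {n0}
  B4 = {n2}
m0 ∈ B0, n0 ∈ B3 → different blocks

NO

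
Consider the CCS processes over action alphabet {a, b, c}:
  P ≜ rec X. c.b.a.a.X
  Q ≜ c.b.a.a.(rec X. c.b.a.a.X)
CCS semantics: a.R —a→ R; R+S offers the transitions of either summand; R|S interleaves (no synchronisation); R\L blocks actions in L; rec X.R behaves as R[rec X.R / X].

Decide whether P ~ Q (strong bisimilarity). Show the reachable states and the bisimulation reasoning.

Reachable graph of P (4 states):
  p0 = rec X. c.b.a.a.X | ··c··> p1
  p1 = b.a.a.(rec X. c.b.a.a.X) | ··b··> p2
  p2 = a.a.(rec X. c.b.a.a.X) | ··a··> p3
  p3 = a.(rec X. c.b.a.a.X) | ··a··> p0
Reachable graph of Q (5 states):
  q0 = c.b.a.a.(rec X. c.b.a.a.X) | ··c··> q1
  q1 = b.a.a.(rec X. c.b.a.a.X) | ··b··> q2
  q2 = a.a.(rec X. c.b.a.a.X) | ··a··> q3
  q3 = a.(rec X. c.b.a.a.X) | ··a··> q4
  q4 = rec X. c.b.a.a.X | ··c··> q1
Bisimilarity quotient blocks:
  B0 = {p0, q0, q4}
  B1 = {p1, q1}
  B2 = {p2, q2}
  B3 = {p3, q3}
p0 ∈ B0, q0 ∈ B0 → same block

P ~ Q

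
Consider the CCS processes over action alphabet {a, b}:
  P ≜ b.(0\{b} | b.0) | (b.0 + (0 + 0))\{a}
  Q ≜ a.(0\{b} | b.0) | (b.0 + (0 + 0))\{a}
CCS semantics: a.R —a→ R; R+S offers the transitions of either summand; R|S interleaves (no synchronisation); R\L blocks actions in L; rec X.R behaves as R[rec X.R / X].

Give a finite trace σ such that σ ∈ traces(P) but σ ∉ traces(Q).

Reachable graph of P (6 states):
  m0 = b.(0\{b} | b.0) | (b.0 + (0 + 0))\{a} has moves ··b··> m1, ··b··> m2
  m1 = 0\{b} | b.0 | (b.0 + (0 + 0))\{a} has moves ··b··> m3, ··b··> m4
  m2 = b.(0\{b} | b.0) | 0\{a} has moves ··b··> m4
  m3 = 0\{b} | 0 | (b.0 + (0 + 0))\{a} has moves ··b··> m5
  m4 = 0\{b} | b.0 | 0\{a} has moves ··b··> m5
  m5 = 0\{b} | 0 | 0\{a} has moves ·
Reachable graph of Q (6 states):
  n0 = a.(0\{b} | b.0) | (b.0 + (0 + 0))\{a} has moves ··a··> n1, ··b··> n2
  n1 = 0\{b} | b.0 | (b.0 + (0 + 0))\{a} has moves ··b··> n3, ··b··> n4
  n2 = a.(0\{b} | b.0) | 0\{a} has moves ··a··> n4
  n3 = 0\{b} | 0 | (b.0 + (0 + 0))\{a} has moves ··b··> n5
  n4 = 0\{b} | b.0 | 0\{a} has moves ··b··> n5
  n5 = 0\{b} | 0 | 0\{a} has moves ·
Trace ⟨bb⟩ through P, begin at {m0}:
  [1] b ⇒ {m1, m2}
  [2] b ⇒ {m3, m4}
  P completes σ.
Trace ⟨bb⟩ through Q, begin at {n0}:
  [1] b ⇒ {n2}
  [2] b ⇒ ∅  — Q cannot continue

bb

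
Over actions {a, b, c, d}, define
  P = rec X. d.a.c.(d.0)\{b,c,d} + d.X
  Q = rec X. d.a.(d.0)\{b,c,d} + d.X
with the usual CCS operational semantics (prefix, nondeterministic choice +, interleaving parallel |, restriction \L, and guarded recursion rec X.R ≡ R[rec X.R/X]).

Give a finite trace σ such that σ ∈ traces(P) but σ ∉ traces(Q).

dac

P's transition system — 4 states:
  m0 = rec X. d.a.c.(d.0)\{b,c,d} + d.X ⊢ —d→ m0, —d→ m1
  m1 = a.c.(d.0)\{b,c,d} ⊢ —a→ m2
  m2 = c.(d.0)\{b,c,d} ⊢ —c→ m3
  m3 = (d.0)\{b,c,d} ⊢ stopped
Q's transition system — 3 states:
  n0 = rec X. d.a.(d.0)\{b,c,d} + d.X ⊢ —d→ n0, —d→ n1
  n1 = a.(d.0)\{b,c,d} ⊢ —a→ n2
  n2 = (d.0)\{b,c,d} ⊢ stopped
Executing dac from P (initial set {m0}):
  step 1 (d): {m0, m1}
  step 2 (a): {m2}
  step 3 (c): {m3}
  ✓ P
Executing dac from Q (initial set {n0}):
  step 1 (d): {n0, n1}
  step 2 (a): {n2}
  step 3 (c): no successor for Q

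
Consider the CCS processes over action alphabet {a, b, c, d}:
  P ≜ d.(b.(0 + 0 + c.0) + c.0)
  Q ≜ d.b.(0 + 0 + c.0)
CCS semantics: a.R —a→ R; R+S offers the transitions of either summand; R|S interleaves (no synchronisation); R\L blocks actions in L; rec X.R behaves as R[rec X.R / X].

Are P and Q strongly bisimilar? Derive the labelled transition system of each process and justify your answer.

not bisimilar

LTS(P): 4 reachable states
  u0 = d.(b.(0 + 0 + c.0) + c.0) | —d→ u1
  u1 = b.(0 + 0 + c.0) + c.0 | —b→ u2, —c→ u3
  u2 = 0 + 0 + c.0 | —c→ u3
  u3 = 0 | ∅
LTS(Q): 4 reachable states
  v0 = d.b.(0 + 0 + c.0) | —d→ v1
  v1 = b.(0 + 0 + c.0) | —b→ v2
  v2 = 0 + 0 + c.0 | —c→ v3
  v3 = 0 | ∅
Coarsest stable partition (strong bisimilarity classes):
  B0 = {u0}
  B1 = {u1}
  B2 = {u2, v2}
  B3 = {u3, v3}
  B4 = {v0}
  B5 = {v1}
u0 ∈ B0, v0 ∈ B4 → different blocks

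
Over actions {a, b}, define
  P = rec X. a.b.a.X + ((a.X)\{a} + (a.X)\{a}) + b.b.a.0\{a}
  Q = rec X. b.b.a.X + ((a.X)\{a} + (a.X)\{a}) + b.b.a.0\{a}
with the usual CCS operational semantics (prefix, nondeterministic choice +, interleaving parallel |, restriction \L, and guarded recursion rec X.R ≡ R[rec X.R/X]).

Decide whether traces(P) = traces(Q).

LTS(P): 6 reachable states
  u0 = rec X. a.b.a.X + ((a.X)\{a} + (a.X)\{a}) + b.b.a.0\{a} ⊢ --a--▸ u1, --b--▸ u2
  u1 = b.a.(rec X. a.b.a.X + ((a.X)\{a} + (a.X)\{a}) + b.b.a.0\{a}) ⊢ --b--▸ u3
  u2 = b.a.0\{a} ⊢ --b--▸ u4
  u3 = a.(rec X. a.b.a.X + ((a.X)\{a} + (a.X)\{a}) + b.b.a.0\{a}) ⊢ --a--▸ u0
  u4 = a.0\{a} ⊢ --a--▸ u5
  u5 = 0\{a} ⊢ ∅
LTS(Q): 6 reachable states
  v0 = rec X. b.b.a.X + ((a.X)\{a} + (a.X)\{a}) + b.b.a.0\{a} ⊢ --b--▸ v1, --b--▸ v2
  v1 = b.a.(rec X. b.b.a.X + ((a.X)\{a} + (a.X)\{a}) + b.b.a.0\{a}) ⊢ --b--▸ v3
  v2 = b.a.0\{a} ⊢ --b--▸ v4
  v3 = a.(rec X. b.b.a.X + ((a.X)\{a} + (a.X)\{a}) + b.b.a.0\{a}) ⊢ --a--▸ v0
  v4 = a.0\{a} ⊢ --a--▸ v5
  v5 = 0\{a} ⊢ ∅
Run σ = ⟨a⟩ on P: start {u0}
  after a @ step 1: {u1}
  ✓ P
Run σ = ⟨a⟩ on Q: start {v0}
  after a @ step 1: ∅  — Q cannot continue

NO — witness ⟨a⟩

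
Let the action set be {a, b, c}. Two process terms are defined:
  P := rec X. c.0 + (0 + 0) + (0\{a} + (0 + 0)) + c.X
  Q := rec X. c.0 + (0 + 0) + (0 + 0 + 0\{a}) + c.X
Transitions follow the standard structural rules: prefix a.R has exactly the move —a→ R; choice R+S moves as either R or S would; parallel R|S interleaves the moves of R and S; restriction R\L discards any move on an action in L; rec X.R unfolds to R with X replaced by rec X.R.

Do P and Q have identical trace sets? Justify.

traces(P) = traces(Q)

P's transition system — 2 states:
  u0 = rec X. c.0 + (0 + 0) + (0\{a} + (0 + 0)) + c.X :: -c-> u0, -c-> u1
  u1 = 0 :: stopped
Q's transition system — 2 states:
  v0 = rec X. c.0 + (0 + 0) + (0 + 0 + 0\{a}) + c.X :: -c-> v0, -c-> v1
  v1 = 0 :: stopped
Bisimilarity quotient blocks:
  B0 = {u0, v0}
  B1 = {u1, v1}
u0 ∈ B0, v0 ∈ B0 → same block
Bisimilar ⇒ trace-equivalent.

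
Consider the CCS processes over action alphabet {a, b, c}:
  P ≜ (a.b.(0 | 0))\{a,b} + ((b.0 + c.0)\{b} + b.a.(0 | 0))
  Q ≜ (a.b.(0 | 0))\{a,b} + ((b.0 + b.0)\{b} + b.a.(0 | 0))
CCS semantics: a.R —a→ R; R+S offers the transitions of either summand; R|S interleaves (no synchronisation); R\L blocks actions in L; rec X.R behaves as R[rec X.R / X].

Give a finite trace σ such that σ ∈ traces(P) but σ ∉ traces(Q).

Reachable graph of P (4 states):
  u0 = (a.b.(0 | 0))\{a,b} + ((b.0 + c.0)\{b} + b.a.(0 | 0)) → =b=> u1, =c=> u2
  u1 = a.(0 | 0) → =a=> u3
  u2 = 0\{b} → ·
  u3 = 0 | 0 → ·
Reachable graph of Q (3 states):
  v0 = (a.b.(0 | 0))\{a,b} + ((b.0 + b.0)\{b} + b.a.(0 | 0)) → =b=> v1
  v1 = a.(0 | 0) → =a=> v2
  v2 = 0 | 0 → ·
Executing c from P (initial set {u0}):
  [1] c ⇒ {u2}
  P completes σ.
Executing c from Q (initial set {v0}):
  [1] c ⇒ no successor for Q

c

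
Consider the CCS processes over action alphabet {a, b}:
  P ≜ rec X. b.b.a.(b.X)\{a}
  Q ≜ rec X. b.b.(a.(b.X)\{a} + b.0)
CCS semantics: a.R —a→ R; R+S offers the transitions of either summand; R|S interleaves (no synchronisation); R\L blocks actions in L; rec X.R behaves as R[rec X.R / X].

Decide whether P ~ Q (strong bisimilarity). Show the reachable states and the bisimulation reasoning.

P's transition system — 7 states:
  m0 = rec X. b.b.a.(b.X)\{a} → ··b··> m1
  m1 = b.a.(b.(rec X. b.b.a.(b.X)\{a}))\{a} → ··b··> m2
  m2 = a.(b.(rec X. b.b.a.(b.X)\{a}))\{a} → ··a··> m3
  m3 = (b.(rec X. b.b.a.(b.X)\{a}))\{a} → ··b··> m4
  m4 = (rec X. b.b.a.(b.X)\{a})\{a} → ··b··> m5
  m5 = (b.a.(b.(rec X. b.b.a.(b.X)\{a}))\{a})\{a} → ··b··> m6
  m6 = (a.(b.(rec X. b.b.a.(b.X)\{a}))\{a})\{a} → ∅
Q's transition system — 9 states:
  n0 = rec X. b.b.(a.(b.X)\{a} + b.0) → ··b··> n1
  n1 = b.(a.(b.(rec X. b.b.(a.(b.X)\{a} + b.0)))\{a} + b.0) → ··b··> n2
  n2 = a.(b.(rec X. b.b.(a.(b.X)\{a} + b.0)))\{a} + b.0 → ··a··> n3, ··b··> n4
  n3 = (b.(rec X. b.b.(a.(b.X)\{a} + b.0)))\{a} → ··b··> n5
  n4 = 0 → ∅
  n5 = (rec X. b.b.(a.(b.X)\{a} + b.0))\{a} → ··b··> n6
  n6 = (b.(a.(b.(rec X. b.b.(a.(b.X)\{a} + b.0)))\{a} + b.0))\{a} → ··b··> n7
  n7 = (a.(b.(rec X. b.b.(a.(b.X)\{a} + b.0)))\{a} + b.0)\{a} → ··b··> n8
  n8 = 0\{a} → ∅
Bisimilarity quotient blocks:
  B0 = {m0}
  B1 = {m1}
  B2 = {m2}
  B3 = {m3, n5}
  B4 = {m4, n6}
  B5 = {m5, n7}
  B6 = {m6, n4, n8}
  B7 = {n0}
  B8 = {n1}
  B9 = {n2}
  B10 = {n3}
m0 ∈ B0, n0 ∈ B7 → different blocks

P ≁ Q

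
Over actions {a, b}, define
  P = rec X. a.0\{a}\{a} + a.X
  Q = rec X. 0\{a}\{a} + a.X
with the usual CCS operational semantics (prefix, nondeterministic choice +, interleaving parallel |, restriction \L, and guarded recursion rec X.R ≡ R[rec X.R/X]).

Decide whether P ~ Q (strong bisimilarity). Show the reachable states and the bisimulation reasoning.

not bisimilar

Reachable graph of P (2 states):
  p0 = rec X. a.0\{a}\{a} + a.X ⊢ -a-> p0, -a-> p1
  p1 = 0\{a}\{a} ⊢ deadlocked
Reachable graph of Q (1 states):
  q0 = rec X. 0\{a}\{a} + a.X ⊢ -a-> q0
Coarsest stable partition (strong bisimilarity classes):
  B0 = {p0}
  B1 = {p1}
  B2 = {q0}
p0 ∈ B0, q0 ∈ B2 → different blocks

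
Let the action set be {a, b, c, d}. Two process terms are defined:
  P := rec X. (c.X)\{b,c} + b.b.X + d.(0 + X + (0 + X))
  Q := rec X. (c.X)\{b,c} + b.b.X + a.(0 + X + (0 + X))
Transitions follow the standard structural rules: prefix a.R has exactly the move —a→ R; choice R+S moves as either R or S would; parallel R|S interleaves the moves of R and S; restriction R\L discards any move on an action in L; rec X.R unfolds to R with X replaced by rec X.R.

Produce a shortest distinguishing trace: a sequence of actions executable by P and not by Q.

LTS(P): 3 reachable states
  u0 = rec X. (c.X)\{b,c} + b.b.X + d.(0 + X + (0 + X)) ⊢ --b--▸ u1, --d--▸ u2
  u1 = b.(rec X. (c.X)\{b,c} + b.b.X + d.(0 + X + (0 + X))) ⊢ --b--▸ u0
  u2 = 0 + (rec X. (c.X)\{b,c} + b.b.X + d.(0 + X + (0 + X))) + (0 + (rec X. (c.X)\{b,c} + b.b.X + d.(0 + X + (0 + X)))) ⊢ --b--▸ u1, --d--▸ u2
LTS(Q): 3 reachable states
  v0 = rec X. (c.X)\{b,c} + b.b.X + a.(0 + X + (0 + X)) ⊢ --a--▸ v1, --b--▸ v2
  v1 = 0 + (rec X. (c.X)\{b,c} + b.b.X + a.(0 + X + (0 + X))) + (0 + (rec X. (c.X)\{b,c} + b.b.X + a.(0 + X + (0 + X)))) ⊢ --a--▸ v1, --b--▸ v2
  v2 = b.(rec X. (c.X)\{b,c} + b.b.X + a.(0 + X + (0 + X))) ⊢ --b--▸ v0
Run σ = ⟨d⟩ on P: start {u0}
  step 1 (d): {u2}
  P completes σ.
Run σ = ⟨d⟩ on Q: start {v0}
  step 1 (d): ∅ (Q stuck)

d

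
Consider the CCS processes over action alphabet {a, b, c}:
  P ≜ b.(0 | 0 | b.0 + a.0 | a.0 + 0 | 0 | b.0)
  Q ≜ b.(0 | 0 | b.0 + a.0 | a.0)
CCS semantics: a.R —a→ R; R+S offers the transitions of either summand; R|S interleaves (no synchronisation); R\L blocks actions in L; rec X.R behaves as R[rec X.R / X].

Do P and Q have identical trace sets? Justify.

Reachable graph of P (6 states):
  u0 = b.(0 | 0 | b.0 + a.0 | a.0 + 0 | 0 | b.0) ⊢ -b-> u1
  u1 = 0 | 0 | b.0 + a.0 | a.0 + 0 | 0 | b.0 ⊢ -a-> u2, -a-> u3, -b-> u4
  u2 = 0 | a.0 ⊢ -a-> u5
  u3 = a.0 | 0 ⊢ -a-> u5
  u4 = 0 | 0 | 0 ⊢ stopped
  u5 = 0 | 0 ⊢ stopped
Reachable graph of Q (6 states):
  v0 = b.(0 | 0 | b.0 + a.0 | a.0) ⊢ -b-> v1
  v1 = 0 | 0 | b.0 + a.0 | a.0 ⊢ -a-> v2, -a-> v3, -b-> v4
  v2 = 0 | a.0 ⊢ -a-> v5
  v3 = a.0 | 0 ⊢ -a-> v5
  v4 = 0 | 0 | 0 ⊢ stopped
  v5 = 0 | 0 ⊢ stopped
Partition-refinement fixed point:
  B0 = {u0, v0}
  B1 = {u1, v1}
  B2 = {u2, u3, v2, v3}
  B3 = {u4, u5, v4, v5}
u0 ∈ B0, v0 ∈ B0 → same block
Bisimilar ⇒ trace-equivalent.

trace-equivalent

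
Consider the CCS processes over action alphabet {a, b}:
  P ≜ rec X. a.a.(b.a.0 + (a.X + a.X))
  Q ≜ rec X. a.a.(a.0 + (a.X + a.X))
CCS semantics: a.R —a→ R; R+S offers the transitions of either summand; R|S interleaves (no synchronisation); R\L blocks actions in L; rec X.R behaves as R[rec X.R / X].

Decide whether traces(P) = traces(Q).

LTS(P): 5 reachable states
  p0 = rec X. a.a.(b.a.0 + (a.X + a.X)) ⊢ --a--▸ p1
  p1 = a.(b.a.0 + (a.(rec X. a.a.(b.a.0 + (a.X + a.X))) + a.(rec X. a.a.(b.a.0 + (a.X + a.X))))) ⊢ --a--▸ p2
  p2 = b.a.0 + (a.(rec X. a.a.(b.a.0 + (a.X + a.X))) + a.(rec X. a.a.(b.a.0 + (a.X + a.X)))) ⊢ --a--▸ p0, --b--▸ p3
  p3 = a.0 ⊢ --a--▸ p4
  p4 = 0 ⊢ deadlocked
LTS(Q): 4 reachable states
  q0 = rec X. a.a.(a.0 + (a.X + a.X)) ⊢ --a--▸ q1
  q1 = a.(a.0 + (a.(rec X. a.a.(a.0 + (a.X + a.X))) + a.(rec X. a.a.(a.0 + (a.X + a.X))))) ⊢ --a--▸ q2
  q2 = a.0 + (a.(rec X. a.a.(a.0 + (a.X + a.X))) + a.(rec X. a.a.(a.0 + (a.X + a.X)))) ⊢ --a--▸ q0, --a--▸ q3
  q3 = 0 ⊢ deadlocked
Executing aab from P (initial set {p0}):
  [1] a ⇒ {p1}
  [2] a ⇒ {p2}
  [3] b ⇒ {p3}
  ✓ P
Executing aab from Q (initial set {q0}):
  [1] a ⇒ {q1}
  [2] a ⇒ {q2}
  [3] b ⇒ ∅  — Q cannot continue

NO — witness ⟨aab⟩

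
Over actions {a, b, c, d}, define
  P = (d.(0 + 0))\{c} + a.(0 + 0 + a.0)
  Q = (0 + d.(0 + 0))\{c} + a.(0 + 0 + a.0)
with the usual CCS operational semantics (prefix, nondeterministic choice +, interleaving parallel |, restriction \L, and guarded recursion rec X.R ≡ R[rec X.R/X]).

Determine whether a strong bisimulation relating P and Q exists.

Reachable graph of P (4 states):
  p0 = (d.(0 + 0))\{c} + a.(0 + 0 + a.0) :: -a-> p1, -d-> p2
  p1 = 0 + 0 + a.0 :: -a-> p3
  p2 = (0 + 0)\{c} :: (no moves)
  p3 = 0 :: (no moves)
Reachable graph of Q (4 states):
  q0 = (0 + d.(0 + 0))\{c} + a.(0 + 0 + a.0) :: -a-> q1, -d-> q2
  q1 = 0 + 0 + a.0 :: -a-> q3
  q2 = (0 + 0)\{c} :: (no moves)
  q3 = 0 :: (no moves)
Coarsest stable partition (strong bisimilarity classes):
  B0 = {p0, q0}
  B1 = {p2, p3, q2, q3}
  B2 = {p1, q1}
p0 ∈ B0, q0 ∈ B0 → same block

bisimilar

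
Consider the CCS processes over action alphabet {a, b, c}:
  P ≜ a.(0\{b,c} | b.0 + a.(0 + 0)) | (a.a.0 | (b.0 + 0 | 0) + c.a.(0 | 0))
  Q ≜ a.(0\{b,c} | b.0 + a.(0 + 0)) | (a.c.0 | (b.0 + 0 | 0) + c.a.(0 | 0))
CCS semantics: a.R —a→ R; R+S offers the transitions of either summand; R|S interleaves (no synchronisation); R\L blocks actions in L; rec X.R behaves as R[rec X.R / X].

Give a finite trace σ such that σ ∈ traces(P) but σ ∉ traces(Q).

P's transition system — 28 states:
  p0 = a.(0\{b,c} | b.0 + a.(0 + 0)) | (a.a.0 | (b.0 + 0 | 0) + c.a.(0 | 0)) | ··a··> p1, ··a··> p2, ··b··> p3, ··c··> p4
  p1 = (0\{b,c} | b.0 + a.(0 + 0)) | (a.a.0 | (b.0 + 0 | 0) + c.a.(0 | 0)) | ··a··> p5, ··a··> p6, ··b··> p7, ··b··> p8, ··c··> p9
  p2 = a.(0\{b,c} | b.0 + a.(0 + 0)) | (a.0 | (b.0 + 0 | 0)) | ··a··> p10, ··a··> p6, ··b··> p11
  p3 = a.(0\{b,c} | b.0 + a.(0 + 0)) | (a.a.0 | 0) | ··a··> p11, ··a··> p7
  p4 = a.(0\{b,c} | b.0 + a.(0 + 0)) | a.(0 | 0) | ··a··> p12, ··a··> p9
  p5 = (0 + 0) | (a.a.0 | (b.0 + 0 | 0) + c.a.(0 | 0)) | ··a··> p13, ··b··> p14, ··c··> p15
  p6 = (0\{b,c} | b.0 + a.(0 + 0)) | (a.0 | (b.0 + 0 | 0)) | ··a··> p13, ··a··> p16, ··b··> p17, ··b··> p18
  p7 = (0\{b,c} | b.0 + a.(0 + 0)) | (a.a.0 | 0) | ··a··> p14, ··a··> p17, ··b··> p19
  p8 = 0\{b,c} | 0 | (a.a.0 | (b.0 + 0 | 0) + c.a.(0 | 0)) | ··a··> p18, ··b··> p19, ··c··> p20
  p9 = (0\{b,c} | b.0 + a.(0 + 0)) | a.(0 | 0) | ··a··> p15, ··a··> p21, ··b··> p20
  p10 = a.(0\{b,c} | b.0 + a.(0 + 0)) | (0 | (b.0 + 0 | 0)) | ··a··> p16, ··b··> p12
  p11 = a.(0\{b,c} | b.0 + a.(0 + 0)) | (a.0 | 0) | ··a··> p12, ··a··> p17
  p12 = a.(0\{b,c} | b.0 + a.(0 + 0)) | (0 | 0) | ··a··> p21
  p13 = (0 + 0) | (a.0 | (b.0 + 0 | 0)) | ··a··> p22, ··b··> p23
  p14 = (0 + 0) | (a.a.0 | 0) | ··a··> p23
  p15 = (0 + 0) | a.(0 | 0) | ··a··> p24
  p16 = (0\{b,c} | b.0 + a.(0 + 0)) | (0 | (b.0 + 0 | 0)) | ··a··> p22, ··b··> p21, ··b··> p25
  p17 = (0\{b,c} | b.0 + a.(0 + 0)) | (a.0 | 0) | ··a··> p21, ··a··> p23, ··b··> p26
  p18 = 0\{b,c} | 0 | (a.0 | (b.0 + 0 | 0)) | ··a··> p25, ··b··> p26
  p19 = 0\{b,c} | 0 | (a.a.0 | 0) | ··a··> p26
  p20 = 0\{b,c} | 0 | a.(0 | 0) | ··a··> p27
  p21 = (0\{b,c} | b.0 + a.(0 + 0)) | (0 | 0) | ··a··> p24, ··b··> p27
  p22 = (0 + 0) | (0 | (b.0 + 0 | 0)) | ··b··> p24
  p23 = (0 + 0) | (a.0 | 0) | ··a··> p24
  p24 = (0 + 0) | (0 | 0) | ∅
  p25 = 0\{b,c} | 0 | (0 | (b.0 + 0 | 0)) | ··b··> p27
  p26 = 0\{b,c} | 0 | (a.0 | 0) | ··a··> p27
  p27 = 0\{b,c} | 0 | (0 | 0) | ∅
Q's transition system — 28 states:
  q0 = a.(0\{b,c} | b.0 + a.(0 + 0)) | (a.c.0 | (b.0 + 0 | 0) + c.a.(0 | 0)) | ··a··> q1, ··a··> q2, ··b··> q3, ··c··> q4
  q1 = (0\{b,c} | b.0 + a.(0 + 0)) | (a.c.0 | (b.0 + 0 | 0) + c.a.(0 | 0)) | ··a··> q5, ··a··> q6, ··b··> q7, ··b··> q8, ··c··> q9
  q2 = a.(0\{b,c} | b.0 + a.(0 + 0)) | (c.0 | (b.0 + 0 | 0)) | ··a··> q6, ··b··> q10, ··c··> q11
  q3 = a.(0\{b,c} | b.0 + a.(0 + 0)) | (a.c.0 | 0) | ··a··> q10, ··a··> q7
  q4 = a.(0\{b,c} | b.0 + a.(0 + 0)) | a.(0 | 0) | ··a··> q12, ··a··> q9
  q5 = (0 + 0) | (a.c.0 | (b.0 + 0 | 0) + c.a.(0 | 0)) | ··a··> q13, ··b··> q14, ··c··> q15
  q6 = (0\{b,c} | b.0 + a.(0 + 0)) | (c.0 | (b.0 + 0 | 0)) | ··a··> q13, ··b··> q16, ··b··> q17, ··c··> q18
  q7 = (0\{b,c} | b.0 + a.(0 + 0)) | (a.c.0 | 0) | ··a··> q14, ··a··> q16, ··b··> q19
  q8 = 0\{b,c} | 0 | (a.c.0 | (b.0 + 0 | 0) + c.a.(0 | 0)) | ··a··> q17, ··b··> q19, ··c··> q20
  q9 = (0\{b,c} | b.0 + a.(0 + 0)) | a.(0 | 0) | ··a··> q15, ··a··> q21, ··b··> q20
  q10 = a.(0\{b,c} | b.0 + a.(0 + 0)) | (c.0 | 0) | ··a··> q16, ··c··> q12
  q11 = a.(0\{b,c} | b.0 + a.(0 + 0)) | (0 | (b.0 + 0 | 0)) | ··a··> q18, ··b··> q12
  q12 = a.(0\{b,c} | b.0 + a.(0 + 0)) | (0 | 0) | ··a··> q21
  q13 = (0 + 0) | (c.0 | (b.0 + 0 | 0)) | ··b··> q22, ··c··> q23
  q14 = (0 + 0) | (a.c.0 | 0) | ··a··> q22
  q15 = (0 + 0) | a.(0 | 0) | ··a··> q24
  q16 = (0\{b,c} | b.0 + a.(0 + 0)) | (c.0 | 0) | ··a··> q22, ··b··> q25, ··c··> q21
  q17 = 0\{b,c} | 0 | (c.0 | (b.0 + 0 | 0)) | ··b··> q25, ··c··> q26
  q18 = (0\{b,c} | b.0 + a.(0 + 0)) | (0 | (b.0 + 0 | 0)) | ··a··> q23, ··b··> q21, ··b··> q26
  q19 = 0\{b,c} | 0 | (a.c.0 | 0) | ··a··> q25
  q20 = 0\{b,c} | 0 | a.(0 | 0) | ··a··> q27
  q21 = (0\{b,c} | b.0 + a.(0 + 0)) | (0 | 0) | ··a··> q24, ··b··> q27
  q22 = (0 + 0) | (c.0 | 0) | ··c··> q24
  q23 = (0 + 0) | (0 | (b.0 + 0 | 0)) | ··b··> q24
  q24 = (0 + 0) | (0 | 0) | ∅
  q25 = 0\{b,c} | 0 | (c.0 | 0) | ··c··> q27
  q26 = 0\{b,c} | 0 | (0 | (b.0 + 0 | 0)) | ··b··> q27
  q27 = 0\{b,c} | 0 | (0 | 0) | ∅
Trace ⟨aaaa⟩ through P, begin at {p0}:
  step 1 (a): {p1, p2}
  step 2 (a): {p10, p5, p6}
  step 3 (a): {p13, p16}
  step 4 (a): {p22}
  ✓ P
Trace ⟨aaaa⟩ through Q, begin at {q0}:
  step 1 (a): {q1, q2}
  step 2 (a): {q5, q6}
  step 3 (a): {q13}
  step 4 (a): ∅  — Q cannot continue

aaaa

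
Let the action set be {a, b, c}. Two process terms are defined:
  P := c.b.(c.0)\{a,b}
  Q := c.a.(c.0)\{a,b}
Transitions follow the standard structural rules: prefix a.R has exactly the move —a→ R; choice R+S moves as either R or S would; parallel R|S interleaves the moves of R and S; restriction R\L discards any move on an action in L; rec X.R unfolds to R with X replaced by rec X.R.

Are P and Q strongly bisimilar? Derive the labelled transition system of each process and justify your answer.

P's transition system — 4 states:
  u0 = c.b.(c.0)\{a,b} ⊢ =c=> u1
  u1 = b.(c.0)\{a,b} ⊢ =b=> u2
  u2 = (c.0)\{a,b} ⊢ =c=> u3
  u3 = 0\{a,b} ⊢ deadlocked
Q's transition system — 4 states:
  v0 = c.a.(c.0)\{a,b} ⊢ =c=> v1
  v1 = a.(c.0)\{a,b} ⊢ =a=> v2
  v2 = (c.0)\{a,b} ⊢ =c=> v3
  v3 = 0\{a,b} ⊢ deadlocked
Partition-refinement fixed point:
  B0 = {u0}
  B1 = {u1}
  B2 = {u2, v2}
  B3 = {u3, v3}
  B4 = {v0}
  B5 = {v1}
u0 ∈ B0, v0 ∈ B4 → different blocks

NO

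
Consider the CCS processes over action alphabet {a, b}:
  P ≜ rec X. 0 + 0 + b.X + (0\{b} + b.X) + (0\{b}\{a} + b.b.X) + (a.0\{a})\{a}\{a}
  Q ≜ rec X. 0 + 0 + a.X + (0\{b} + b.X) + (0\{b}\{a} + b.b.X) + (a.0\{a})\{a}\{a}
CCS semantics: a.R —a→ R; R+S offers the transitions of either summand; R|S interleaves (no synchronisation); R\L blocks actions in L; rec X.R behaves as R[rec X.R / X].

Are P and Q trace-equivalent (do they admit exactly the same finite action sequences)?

Reachable graph of P (2 states):
  s0 = rec X. 0 + 0 + b.X + (0\{b} + b.X) + (0\{b}\{a} + b.b.X) + (a.0\{a})\{a}\{a} → ··b··> s0, ··b··> s1
  s1 = b.(rec X. 0 + 0 + b.X + (0\{b} + b.X) + (0\{b}\{a} + b.b.X) + (a.0\{a})\{a}\{a}) → ··b··> s0
Reachable graph of Q (2 states):
  t0 = rec X. 0 + 0 + a.X + (0\{b} + b.X) + (0\{b}\{a} + b.b.X) + (a.0\{a})\{a}\{a} → ··a··> t0, ··b··> t0, ··b··> t1
  t1 = b.(rec X. 0 + 0 + a.X + (0\{b} + b.X) + (0\{b}\{a} + b.b.X) + (a.0\{a})\{a}\{a}) → ··b··> t0
Executing a from Q (initial set {t0}):
  step 1 (a): {t0}
  — Q admits the full trace.
Executing a from P (initial set {s0}):
  step 1 (a): ∅ (P stuck)

traces(P) ≠ traces(Q) — witness ⟨a⟩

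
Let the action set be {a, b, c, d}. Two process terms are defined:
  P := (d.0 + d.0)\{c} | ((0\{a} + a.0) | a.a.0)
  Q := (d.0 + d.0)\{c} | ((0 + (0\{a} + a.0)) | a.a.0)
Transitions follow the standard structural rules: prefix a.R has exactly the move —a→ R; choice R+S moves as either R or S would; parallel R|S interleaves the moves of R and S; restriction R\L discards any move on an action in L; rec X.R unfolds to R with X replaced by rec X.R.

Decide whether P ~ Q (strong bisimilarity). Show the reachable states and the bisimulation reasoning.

P ~ Q

P's transition system — 12 states:
  m0 = (d.0 + d.0)\{c} | ((0\{a} + a.0) | a.a.0) | =a=> m1, =a=> m2, =d=> m3
  m1 = (d.0 + d.0)\{c} | ((0\{a} + a.0) | a.0) | =a=> m4, =a=> m5, =d=> m6
  m2 = (d.0 + d.0)\{c} | (0 | a.a.0) | =a=> m5, =d=> m7
  m3 = 0\{c} | ((0\{a} + a.0) | a.a.0) | =a=> m6, =a=> m7
  m4 = (d.0 + d.0)\{c} | ((0\{a} + a.0) | 0) | =a=> m8, =d=> m9
  m5 = (d.0 + d.0)\{c} | (0 | a.0) | =a=> m8, =d=> m10
  m6 = 0\{c} | ((0\{a} + a.0) | a.0) | =a=> m10, =a=> m9
  m7 = 0\{c} | (0 | a.a.0) | =a=> m10
  m8 = (d.0 + d.0)\{c} | (0 | 0) | =d=> m11
  m9 = 0\{c} | ((0\{a} + a.0) | 0) | =a=> m11
  m10 = 0\{c} | (0 | a.0) | =a=> m11
  m11 = 0\{c} | (0 | 0) | stopped
Q's transition system — 12 states:
  n0 = (d.0 + d.0)\{c} | ((0 + (0\{a} + a.0)) | a.a.0) | =a=> n1, =a=> n2, =d=> n3
  n1 = (d.0 + d.0)\{c} | ((0 + (0\{a} + a.0)) | a.0) | =a=> n4, =a=> n5, =d=> n6
  n2 = (d.0 + d.0)\{c} | (0 | a.a.0) | =a=> n5, =d=> n7
  n3 = 0\{c} | ((0 + (0\{a} + a.0)) | a.a.0) | =a=> n6, =a=> n7
  n4 = (d.0 + d.0)\{c} | ((0 + (0\{a} + a.0)) | 0) | =a=> n8, =d=> n9
  n5 = (d.0 + d.0)\{c} | (0 | a.0) | =a=> n8, =d=> n10
  n6 = 0\{c} | ((0 + (0\{a} + a.0)) | a.0) | =a=> n10, =a=> n9
  n7 = 0\{c} | (0 | a.a.0) | =a=> n10
  n8 = (d.0 + d.0)\{c} | (0 | 0) | =d=> n11
  n9 = 0\{c} | ((0 + (0\{a} + a.0)) | 0) | =a=> n11
  n10 = 0\{c} | (0 | a.0) | =a=> n11
  n11 = 0\{c} | (0 | 0) | stopped
Bisimilarity quotient blocks:
  B0 = {m0, n0}
  B1 = {m1, m2, n1, n2}
  B2 = {m6, m7, n6, n7}
  B3 = {m10, m9, n10, n9}
  B4 = {m11, n11}
  B5 = {m4, m5, n4, n5}
  B6 = {m8, n8}
  B7 = {m3, n3}
m0 ∈ B0, n0 ∈ B0 → same block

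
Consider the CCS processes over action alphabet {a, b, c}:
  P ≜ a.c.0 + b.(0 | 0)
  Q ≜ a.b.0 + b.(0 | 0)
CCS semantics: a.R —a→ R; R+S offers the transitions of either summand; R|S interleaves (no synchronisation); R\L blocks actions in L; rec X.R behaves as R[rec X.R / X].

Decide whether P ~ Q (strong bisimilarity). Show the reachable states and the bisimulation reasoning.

LTS(P): 4 reachable states
  p0 = a.c.0 + b.(0 | 0) has moves =a=> p1, =b=> p2
  p1 = c.0 has moves =c=> p3
  p2 = 0 | 0 has moves stopped
  p3 = 0 has moves stopped
LTS(Q): 4 reachable states
  q0 = a.b.0 + b.(0 | 0) has moves =a=> q1, =b=> q2
  q1 = b.0 has moves =b=> q3
  q2 = 0 | 0 has moves stopped
  q3 = 0 has moves stopped
Partition-refinement fixed point:
  B0 = {p0}
  B1 = {p2, p3, q2, q3}
  B2 = {p1}
  B3 = {q0}
  B4 = {q1}
p0 ∈ B0, q0 ∈ B3 → different blocks

P ≁ Q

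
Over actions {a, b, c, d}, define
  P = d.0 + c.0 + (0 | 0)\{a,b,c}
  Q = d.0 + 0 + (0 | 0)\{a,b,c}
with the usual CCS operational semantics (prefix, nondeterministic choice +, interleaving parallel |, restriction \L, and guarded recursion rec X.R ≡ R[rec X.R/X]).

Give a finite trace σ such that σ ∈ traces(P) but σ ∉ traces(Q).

c

Reachable graph of P (2 states):
  u0 = d.0 + c.0 + (0 | 0)\{a,b,c} has moves -c-> u1, -d-> u1
  u1 = 0 has moves deadlocked
Reachable graph of Q (2 states):
  v0 = d.0 + 0 + (0 | 0)\{a,b,c} has moves -d-> v1
  v1 = 0 has moves deadlocked
Run σ = ⟨c⟩ on P: start {u0}
  step 1 (c): {u1}
  — P admits the full trace.
Run σ = ⟨c⟩ on Q: start {v0}
  step 1 (c): no successor for Q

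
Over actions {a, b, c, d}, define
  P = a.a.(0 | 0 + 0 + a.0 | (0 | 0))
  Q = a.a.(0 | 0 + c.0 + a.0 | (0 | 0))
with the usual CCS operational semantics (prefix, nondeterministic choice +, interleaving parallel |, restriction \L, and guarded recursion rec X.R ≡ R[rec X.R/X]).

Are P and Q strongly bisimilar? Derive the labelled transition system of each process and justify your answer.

LTS(P): 4 reachable states
  u0 = a.a.(0 | 0 + 0 + a.0 | (0 | 0)) :: --a--▸ u1
  u1 = a.(0 | 0 + 0 + a.0 | (0 | 0)) :: --a--▸ u2
  u2 = 0 | 0 + 0 + a.0 | (0 | 0) :: --a--▸ u3
  u3 = 0 | (0 | 0) :: ∅
LTS(Q): 5 reachable states
  v0 = a.a.(0 | 0 + c.0 + a.0 | (0 | 0)) :: --a--▸ v1
  v1 = a.(0 | 0 + c.0 + a.0 | (0 | 0)) :: --a--▸ v2
  v2 = 0 | 0 + c.0 + a.0 | (0 | 0) :: --a--▸ v3, --c--▸ v4
  v3 = 0 | (0 | 0) :: ∅
  v4 = 0 :: ∅
Bisimilarity quotient blocks:
  B0 = {u0}
  B1 = {u1}
  B2 = {u2}
  B3 = {u3, v3, v4}
  B4 = {v0}
  B5 = {v1}
  B6 = {v2}
u0 ∈ B0, v0 ∈ B4 → different blocks

P ≁ Q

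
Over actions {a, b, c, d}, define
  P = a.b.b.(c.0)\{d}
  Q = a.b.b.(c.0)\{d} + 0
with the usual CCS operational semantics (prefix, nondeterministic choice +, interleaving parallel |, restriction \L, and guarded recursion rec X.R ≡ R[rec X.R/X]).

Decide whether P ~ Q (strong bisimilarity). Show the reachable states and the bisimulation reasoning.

bisimilar

Reachable graph of P (5 states):
  u0 = a.b.b.(c.0)\{d} has moves =a=> u1
  u1 = b.b.(c.0)\{d} has moves =b=> u2
  u2 = b.(c.0)\{d} has moves =b=> u3
  u3 = (c.0)\{d} has moves =c=> u4
  u4 = 0\{d} has moves ·
Reachable graph of Q (5 states):
  v0 = a.b.b.(c.0)\{d} + 0 has moves =a=> v1
  v1 = b.b.(c.0)\{d} has moves =b=> v2
  v2 = b.(c.0)\{d} has moves =b=> v3
  v3 = (c.0)\{d} has moves =c=> v4
  v4 = 0\{d} has moves ·
Partition-refinement fixed point:
  B0 = {u0, v0}
  B1 = {u1, v1}
  B2 = {u2, v2}
  B3 = {u3, v3}
  B4 = {u4, v4}
u0 ∈ B0, v0 ∈ B0 → same block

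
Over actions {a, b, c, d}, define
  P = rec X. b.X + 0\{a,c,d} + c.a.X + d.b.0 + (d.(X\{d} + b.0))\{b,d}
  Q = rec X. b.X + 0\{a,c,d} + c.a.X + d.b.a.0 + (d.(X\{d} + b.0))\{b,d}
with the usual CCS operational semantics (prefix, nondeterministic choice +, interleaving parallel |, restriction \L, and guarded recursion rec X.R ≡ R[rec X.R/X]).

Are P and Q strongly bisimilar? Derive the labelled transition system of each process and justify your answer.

LTS(P): 4 reachable states
  m0 = rec X. b.X + 0\{a,c,d} + c.a.X + d.b.0 + (d.(X\{d} + b.0))\{b,d} ⊢ ··b··> m0, ··c··> m1, ··d··> m2
  m1 = a.(rec X. b.X + 0\{a,c,d} + c.a.X + d.b.0 + (d.(X\{d} + b.0))\{b,d}) ⊢ ··a··> m0
  m2 = b.0 ⊢ ··b··> m3
  m3 = 0 ⊢ deadlocked
LTS(Q): 5 reachable states
  n0 = rec X. b.X + 0\{a,c,d} + c.a.X + d.b.a.0 + (d.(X\{d} + b.0))\{b,d} ⊢ ··b··> n0, ··c··> n1, ··d··> n2
  n1 = a.(rec X. b.X + 0\{a,c,d} + c.a.X + d.b.a.0 + (d.(X\{d} + b.0))\{b,d}) ⊢ ··a··> n0
  n2 = b.a.0 ⊢ ··b··> n3
  n3 = a.0 ⊢ ··a··> n4
  n4 = 0 ⊢ deadlocked
Bisimilarity quotient blocks:
  B0 = {m0}
  B1 = {m1}
  B2 = {m2}
  B3 = {m3, n4}
  B4 = {n0}
  B5 = {n2}
  B6 = {n3}
  B7 = {n1}
m0 ∈ B0, n0 ∈ B4 → different blocks

NO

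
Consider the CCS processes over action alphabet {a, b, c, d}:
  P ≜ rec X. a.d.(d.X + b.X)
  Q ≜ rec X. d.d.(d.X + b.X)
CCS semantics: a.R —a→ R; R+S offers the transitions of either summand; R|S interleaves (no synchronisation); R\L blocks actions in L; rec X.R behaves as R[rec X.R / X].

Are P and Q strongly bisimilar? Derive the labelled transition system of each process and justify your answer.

not bisimilar

P's transition system — 3 states:
  p0 = rec X. a.d.(d.X + b.X) :: =a=> p1
  p1 = d.(d.(rec X. a.d.(d.X + b.X)) + b.(rec X. a.d.(d.X + b.X))) :: =d=> p2
  p2 = d.(rec X. a.d.(d.X + b.X)) + b.(rec X. a.d.(d.X + b.X)) :: =b=> p0, =d=> p0
Q's transition system — 3 states:
  q0 = rec X. d.d.(d.X + b.X) :: =d=> q1
  q1 = d.(d.(rec X. d.d.(d.X + b.X)) + b.(rec X. d.d.(d.X + b.X))) :: =d=> q2
  q2 = d.(rec X. d.d.(d.X + b.X)) + b.(rec X. d.d.(d.X + b.X)) :: =b=> q0, =d=> q0
Bisimilarity quotient blocks:
  B0 = {p0}
  B1 = {p1}
  B2 = {p2}
  B3 = {q0}
  B4 = {q1}
  B5 = {q2}
p0 ∈ B0, q0 ∈ B3 → different blocks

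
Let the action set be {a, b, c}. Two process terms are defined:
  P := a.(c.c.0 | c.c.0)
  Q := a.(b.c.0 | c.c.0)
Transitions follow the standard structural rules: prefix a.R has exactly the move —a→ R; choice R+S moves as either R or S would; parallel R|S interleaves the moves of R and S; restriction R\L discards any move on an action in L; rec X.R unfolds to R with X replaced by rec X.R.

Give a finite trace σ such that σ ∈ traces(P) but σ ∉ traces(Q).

accc

LTS(P): 10 reachable states
  u0 = a.(c.c.0 | c.c.0) :: ··a··> u1
  u1 = c.c.0 | c.c.0 :: ··c··> u2, ··c··> u3
  u2 = c.0 | c.c.0 :: ··c··> u4, ··c··> u5
  u3 = c.c.0 | c.0 :: ··c··> u5, ··c··> u6
  u4 = 0 | c.c.0 :: ··c··> u7
  u5 = c.0 | c.0 :: ··c··> u7, ··c··> u8
  u6 = c.c.0 | 0 :: ··c··> u8
  u7 = 0 | c.0 :: ··c··> u9
  u8 = c.0 | 0 :: ··c··> u9
  u9 = 0 | 0 :: ·
LTS(Q): 10 reachable states
  v0 = a.(b.c.0 | c.c.0) :: ··a··> v1
  v1 = b.c.0 | c.c.0 :: ··b··> v2, ··c··> v3
  v2 = c.0 | c.c.0 :: ··c··> v4, ··c··> v5
  v3 = b.c.0 | c.0 :: ··b··> v5, ··c··> v6
  v4 = 0 | c.c.0 :: ··c··> v7
  v5 = c.0 | c.0 :: ··c··> v7, ··c··> v8
  v6 = b.c.0 | 0 :: ··b··> v8
  v7 = 0 | c.0 :: ··c··> v9
  v8 = c.0 | 0 :: ··c··> v9
  v9 = 0 | 0 :: ·
Run σ = ⟨accc⟩ on P: start {u0}
  after a @ step 1: {u1}
  after c @ step 2: {u2, u3}
  after c @ step 3: {u4, u5, u6}
  after c @ step 4: {u7, u8}
  — P admits the full trace.
Run σ = ⟨accc⟩ on Q: start {v0}
  after a @ step 1: {v1}
  after c @ step 2: {v3}
  after c @ step 3: {v6}
  after c @ step 4: ∅  — Q cannot continue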